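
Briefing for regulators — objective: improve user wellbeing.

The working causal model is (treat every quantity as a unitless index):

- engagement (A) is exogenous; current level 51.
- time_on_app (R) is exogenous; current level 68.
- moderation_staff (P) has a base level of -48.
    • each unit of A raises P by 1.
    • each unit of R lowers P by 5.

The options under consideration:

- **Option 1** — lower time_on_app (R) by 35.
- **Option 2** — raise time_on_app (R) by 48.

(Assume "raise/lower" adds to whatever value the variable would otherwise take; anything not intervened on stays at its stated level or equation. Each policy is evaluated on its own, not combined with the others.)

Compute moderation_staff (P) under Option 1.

Option 1 (R − 35):
  A = 51
  R = 68 − 35 = 33
  P = -48 + 51 − 5·33 = -162

-162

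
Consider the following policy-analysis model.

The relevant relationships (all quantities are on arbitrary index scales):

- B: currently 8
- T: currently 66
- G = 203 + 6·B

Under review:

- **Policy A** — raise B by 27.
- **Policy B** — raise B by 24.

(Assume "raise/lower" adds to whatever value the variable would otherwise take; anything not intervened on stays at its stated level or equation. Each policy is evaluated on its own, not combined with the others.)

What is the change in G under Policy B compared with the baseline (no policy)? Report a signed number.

Baseline:
  B = 8
  G = 203 + 6·8 = 251
Policy B (B + 24):
  B = 8 + 24 = 32
  G = 203 + 6·32 = 395
Change in G: 395 − 251 = 144

144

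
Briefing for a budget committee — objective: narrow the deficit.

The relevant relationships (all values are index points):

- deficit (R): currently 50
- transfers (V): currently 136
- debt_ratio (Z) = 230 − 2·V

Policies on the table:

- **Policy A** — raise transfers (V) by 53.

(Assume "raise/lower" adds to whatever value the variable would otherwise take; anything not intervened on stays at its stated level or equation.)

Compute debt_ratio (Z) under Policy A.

Policy A (V + 53):
  V = 136 + 53 = 189
  Z = 230 − 2·189 = -148

-148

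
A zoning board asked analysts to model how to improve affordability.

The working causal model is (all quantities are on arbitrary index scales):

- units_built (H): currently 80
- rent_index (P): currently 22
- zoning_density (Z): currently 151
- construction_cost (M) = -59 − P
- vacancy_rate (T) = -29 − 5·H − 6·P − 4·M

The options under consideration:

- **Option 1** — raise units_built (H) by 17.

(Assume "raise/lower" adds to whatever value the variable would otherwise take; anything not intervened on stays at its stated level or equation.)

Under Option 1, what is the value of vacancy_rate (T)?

Option 1 (H + 17):
  H = 80 + 17 = 97
  P = 22
  M = -59 − 22 = -81
  T = -29 − 5·97 − 6·22 − 4·(-81) = -322

-322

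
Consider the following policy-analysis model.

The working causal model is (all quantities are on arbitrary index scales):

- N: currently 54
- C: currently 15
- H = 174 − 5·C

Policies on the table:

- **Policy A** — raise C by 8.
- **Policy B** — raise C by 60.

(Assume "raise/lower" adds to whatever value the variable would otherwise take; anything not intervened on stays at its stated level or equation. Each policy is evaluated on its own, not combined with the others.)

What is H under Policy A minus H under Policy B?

260

Policy A (C + 8):
  C = 15 + 8 = 23
  H = 174 − 5·23 = 59
Policy B (C + 60):
  C = 15 + 60 = 75
  H = 174 − 5·75 = -201
H: 59 − (-201) = 260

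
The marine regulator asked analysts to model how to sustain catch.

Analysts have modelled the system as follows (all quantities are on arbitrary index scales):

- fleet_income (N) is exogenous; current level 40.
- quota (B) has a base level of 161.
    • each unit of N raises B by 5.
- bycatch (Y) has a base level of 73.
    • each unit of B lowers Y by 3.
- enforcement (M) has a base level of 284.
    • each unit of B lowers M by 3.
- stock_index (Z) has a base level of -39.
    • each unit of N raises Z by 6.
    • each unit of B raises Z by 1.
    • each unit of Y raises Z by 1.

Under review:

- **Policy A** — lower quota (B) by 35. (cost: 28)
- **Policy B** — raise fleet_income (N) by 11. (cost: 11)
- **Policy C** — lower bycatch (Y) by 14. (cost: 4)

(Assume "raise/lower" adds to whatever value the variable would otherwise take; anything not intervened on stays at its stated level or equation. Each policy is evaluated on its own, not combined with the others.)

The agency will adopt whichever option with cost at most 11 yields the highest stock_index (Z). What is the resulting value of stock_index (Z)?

Policy B (N + 11):
  N = 40 + 11 = 51
  B = 161 + 5·51 = 416
  Y = 73 − 3·416 = -1175
  Z = -39 + 6·51 + 416 + (-1175) = -492
Policy C (Y − 14):
  N = 40
  B = 161 + 5·40 = 361
  Y = 73 − 3·361 (−14 from intervention) = -1024
  Z = -39 + 6·40 + 361 + (-1024) = -462
Comparing — Policy B: Z=-492, Policy C: Z=-462. Highest is -462 (Policy C).

-462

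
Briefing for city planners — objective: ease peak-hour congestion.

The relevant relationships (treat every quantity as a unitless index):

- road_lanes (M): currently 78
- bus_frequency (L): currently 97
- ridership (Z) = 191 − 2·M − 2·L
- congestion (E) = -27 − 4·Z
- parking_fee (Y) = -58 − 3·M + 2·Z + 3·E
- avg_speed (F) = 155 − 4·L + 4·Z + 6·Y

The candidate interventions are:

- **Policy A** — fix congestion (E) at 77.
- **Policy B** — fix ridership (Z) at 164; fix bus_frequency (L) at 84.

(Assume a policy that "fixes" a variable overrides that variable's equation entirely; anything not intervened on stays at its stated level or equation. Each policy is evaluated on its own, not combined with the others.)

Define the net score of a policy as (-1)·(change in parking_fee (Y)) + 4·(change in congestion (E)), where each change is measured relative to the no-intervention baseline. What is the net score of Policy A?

-532

Baseline:
  M = 78
  L = 97
  Z = 191 − 2·78 − 2·97 = -159
  E = -27 − 4·(-159) = 609
  Y = -58 − 3·78 + 2·(-159) + 3·609 = 1217
Policy A (E := 77):
  M = 78
  L = 97
  Z = 191 − 2·78 − 2·97 = -159
  E = 77
  Y = -58 − 3·78 + 2·(-159) + 3·77 = -379
ΔY = -379 − 1217 = -1596; ΔE = 77 − 609 = -532
Score = (-1)·(-1596) + 4·(-532) = -532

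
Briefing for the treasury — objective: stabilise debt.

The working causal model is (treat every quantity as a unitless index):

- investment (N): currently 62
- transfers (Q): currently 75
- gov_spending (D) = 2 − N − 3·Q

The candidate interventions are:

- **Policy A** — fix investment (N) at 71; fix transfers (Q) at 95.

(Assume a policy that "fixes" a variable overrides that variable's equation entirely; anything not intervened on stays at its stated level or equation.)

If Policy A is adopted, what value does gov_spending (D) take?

-354

Policy A (N := 71, Q := 95):
  N = 71
  Q = 95
  D = 2 − 71 − 3·95 = -354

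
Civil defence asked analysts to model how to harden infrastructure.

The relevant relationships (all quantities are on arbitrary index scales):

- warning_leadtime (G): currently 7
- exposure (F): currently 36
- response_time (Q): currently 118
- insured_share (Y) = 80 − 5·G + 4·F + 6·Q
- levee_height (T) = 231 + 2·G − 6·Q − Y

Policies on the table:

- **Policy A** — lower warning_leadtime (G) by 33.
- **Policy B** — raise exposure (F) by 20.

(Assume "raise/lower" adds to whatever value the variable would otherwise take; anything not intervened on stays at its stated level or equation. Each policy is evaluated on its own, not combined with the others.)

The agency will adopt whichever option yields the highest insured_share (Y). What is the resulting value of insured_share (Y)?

1062

Policy A (G − 33):
  G = 7 − 33 = -26
  F = 36
  Q = 118
  Y = 80 − 5·(-26) + 4·36 + 6·118 = 1062
Policy B (F + 20):
  G = 7
  F = 36 + 20 = 56
  Q = 118
  Y = 80 − 5·7 + 4·56 + 6·118 = 977
Comparing — Policy A: Y=1062, Policy B: Y=977. Highest is 1062 (Policy A).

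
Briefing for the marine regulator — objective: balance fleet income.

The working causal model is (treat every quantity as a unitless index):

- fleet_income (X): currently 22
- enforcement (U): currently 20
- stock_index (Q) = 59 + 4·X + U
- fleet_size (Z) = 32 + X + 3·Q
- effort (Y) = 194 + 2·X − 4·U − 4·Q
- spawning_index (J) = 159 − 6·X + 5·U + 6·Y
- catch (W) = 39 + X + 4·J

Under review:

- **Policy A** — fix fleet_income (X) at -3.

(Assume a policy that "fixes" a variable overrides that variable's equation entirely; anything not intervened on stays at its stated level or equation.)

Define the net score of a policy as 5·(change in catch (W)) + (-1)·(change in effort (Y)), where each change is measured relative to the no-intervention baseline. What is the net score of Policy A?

44525

Baseline:
  X = 22
  U = 20
  Q = 59 + 4·22 + 20 = 167
  Y = 194 + 2·22 − 4·20 − 4·167 = -510
  J = 159 − 6·22 + 5·20 + 6·(-510) = -2933
  W = 39 + 22 + 4·(-2933) = -11671
Policy A (X := -3):
  X = -3
  U = 20
  Q = 59 + 4·(-3) + 20 = 67
  Y = 194 + 2·(-3) − 4·20 − 4·67 = -160
  J = 159 − 6·(-3) + 5·20 + 6·(-160) = -683
  W = 39 + (-3) + 4·(-683) = -2696
ΔW = -2696 − (-11671) = 8975; ΔY = -160 − (-510) = 350
Score = 5·8975 + (-1)·350 = 44525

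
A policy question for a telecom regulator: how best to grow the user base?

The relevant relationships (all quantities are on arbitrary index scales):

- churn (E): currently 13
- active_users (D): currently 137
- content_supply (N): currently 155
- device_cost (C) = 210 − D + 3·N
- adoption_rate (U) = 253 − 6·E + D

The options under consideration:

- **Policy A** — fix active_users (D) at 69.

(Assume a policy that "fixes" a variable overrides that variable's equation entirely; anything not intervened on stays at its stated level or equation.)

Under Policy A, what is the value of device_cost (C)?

Policy A (D := 69):
  D = 69
  N = 155
  C = 210 − 69 + 3·155 = 606

606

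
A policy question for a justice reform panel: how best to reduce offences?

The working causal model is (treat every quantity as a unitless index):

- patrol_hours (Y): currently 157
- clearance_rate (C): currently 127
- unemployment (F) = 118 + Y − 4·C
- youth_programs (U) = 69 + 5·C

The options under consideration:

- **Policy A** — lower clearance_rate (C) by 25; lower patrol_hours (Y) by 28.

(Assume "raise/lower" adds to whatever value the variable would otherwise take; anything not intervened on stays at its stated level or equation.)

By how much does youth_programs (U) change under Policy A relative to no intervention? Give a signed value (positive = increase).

-125

Baseline:
  C = 127
  U = 69 + 5·127 = 704
Policy A (C − 25, Y − 28):
  C = 127 − 25 = 102
  U = 69 + 5·102 = 579
Change in U: 579 − 704 = -125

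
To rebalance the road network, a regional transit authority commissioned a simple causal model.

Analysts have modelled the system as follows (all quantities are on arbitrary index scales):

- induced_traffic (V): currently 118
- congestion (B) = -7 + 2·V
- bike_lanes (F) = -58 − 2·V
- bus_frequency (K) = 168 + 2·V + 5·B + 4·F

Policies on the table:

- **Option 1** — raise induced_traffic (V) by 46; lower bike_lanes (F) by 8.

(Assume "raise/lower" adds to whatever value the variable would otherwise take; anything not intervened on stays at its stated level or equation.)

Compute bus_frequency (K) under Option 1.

525

Option 1 (V + 46, F − 8):
  V = 118 + 46 = 164
  B = -7 + 2·164 = 321
  F = -58 − 2·164 (−8 from intervention) = -394
  K = 168 + 2·164 + 5·321 + 4·(-394) = 525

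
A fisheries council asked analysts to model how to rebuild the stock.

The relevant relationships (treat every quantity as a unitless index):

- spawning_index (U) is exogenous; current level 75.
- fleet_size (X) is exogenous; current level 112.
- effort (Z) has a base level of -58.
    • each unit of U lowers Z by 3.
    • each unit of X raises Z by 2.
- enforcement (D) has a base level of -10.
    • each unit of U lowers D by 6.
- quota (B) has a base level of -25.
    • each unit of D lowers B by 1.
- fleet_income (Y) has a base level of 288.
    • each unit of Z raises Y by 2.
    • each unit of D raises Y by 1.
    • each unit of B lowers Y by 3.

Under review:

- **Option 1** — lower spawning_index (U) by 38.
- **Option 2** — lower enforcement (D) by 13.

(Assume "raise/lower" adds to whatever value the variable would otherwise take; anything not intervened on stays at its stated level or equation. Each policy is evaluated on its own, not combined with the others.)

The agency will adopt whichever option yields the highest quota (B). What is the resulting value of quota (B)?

448

Option 1 (U − 38):
  U = 75 − 38 = 37
  D = -10 − 6·37 = -232
  B = -25 − (-232) = 207
Option 2 (D − 13):
  U = 75
  D = -10 − 6·75 (−13 from intervention) = -473
  B = -25 − (-473) = 448
Comparing — Option 1: B=207, Option 2: B=448. Highest is 448 (Option 2).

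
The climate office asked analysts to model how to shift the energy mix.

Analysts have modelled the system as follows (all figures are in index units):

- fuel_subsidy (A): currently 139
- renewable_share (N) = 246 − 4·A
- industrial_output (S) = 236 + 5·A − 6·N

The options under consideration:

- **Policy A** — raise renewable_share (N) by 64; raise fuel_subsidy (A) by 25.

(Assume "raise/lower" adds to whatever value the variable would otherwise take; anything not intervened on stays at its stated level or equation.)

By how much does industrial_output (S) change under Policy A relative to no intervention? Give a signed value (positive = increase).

341

Baseline:
  A = 139
  N = 246 − 4·139 = -310
  S = 236 + 5·139 − 6·(-310) = 2791
Policy A (N + 64, A + 25):
  A = 139 + 25 = 164
  N = 246 − 4·164 (+64 from intervention) = -346
  S = 236 + 5·164 − 6·(-346) = 3132
Change in S: 3132 − 2791 = 341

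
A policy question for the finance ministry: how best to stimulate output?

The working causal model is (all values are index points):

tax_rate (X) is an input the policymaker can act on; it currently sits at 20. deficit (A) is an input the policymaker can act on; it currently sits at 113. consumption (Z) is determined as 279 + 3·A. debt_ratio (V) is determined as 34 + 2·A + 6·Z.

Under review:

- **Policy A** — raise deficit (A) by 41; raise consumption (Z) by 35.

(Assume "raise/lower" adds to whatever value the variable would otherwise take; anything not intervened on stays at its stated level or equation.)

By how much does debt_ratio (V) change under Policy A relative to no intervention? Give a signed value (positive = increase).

1030

Baseline:
  A = 113
  Z = 279 + 3·113 = 618
  V = 34 + 2·113 + 6·618 = 3968
Policy A (A + 41, Z + 35):
  A = 113 + 41 = 154
  Z = 279 + 3·154 (+35 from intervention) = 776
  V = 34 + 2·154 + 6·776 = 4998
Change in V: 4998 − 3968 = 1030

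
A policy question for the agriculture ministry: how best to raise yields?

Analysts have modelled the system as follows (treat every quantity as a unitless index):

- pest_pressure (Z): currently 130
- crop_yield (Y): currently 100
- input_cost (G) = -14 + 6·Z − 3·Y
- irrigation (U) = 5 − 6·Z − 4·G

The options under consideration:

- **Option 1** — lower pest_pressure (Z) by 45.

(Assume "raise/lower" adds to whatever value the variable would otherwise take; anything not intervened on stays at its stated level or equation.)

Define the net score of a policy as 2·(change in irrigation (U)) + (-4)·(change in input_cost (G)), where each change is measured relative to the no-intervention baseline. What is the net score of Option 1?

3780

Baseline:
  Z = 130
  Y = 100
  G = -14 + 6·130 − 3·100 = 466
  U = 5 − 6·130 − 4·466 = -2639
Option 1 (Z − 45):
  Z = 130 − 45 = 85
  Y = 100
  G = -14 + 6·85 − 3·100 = 196
  U = 5 − 6·85 − 4·196 = -1289
ΔU = -1289 − (-2639) = 1350; ΔG = 196 − 466 = -270
Score = 2·1350 + (-4)·(-270) = 3780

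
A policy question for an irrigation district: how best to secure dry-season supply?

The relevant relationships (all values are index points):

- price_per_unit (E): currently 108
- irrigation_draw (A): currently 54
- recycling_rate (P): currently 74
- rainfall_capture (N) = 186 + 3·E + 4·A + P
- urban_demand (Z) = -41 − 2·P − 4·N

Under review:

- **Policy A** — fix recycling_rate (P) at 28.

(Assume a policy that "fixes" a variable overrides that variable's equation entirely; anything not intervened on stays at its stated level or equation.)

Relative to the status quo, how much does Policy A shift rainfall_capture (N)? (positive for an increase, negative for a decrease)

Baseline:
  E = 108
  A = 54
  P = 74
  N = 186 + 3·108 + 4·54 + 74 = 800
Policy A (P := 28):
  E = 108
  A = 54
  P = 28
  N = 186 + 3·108 + 4·54 + 28 = 754
Change in N: 754 − 800 = -46

-46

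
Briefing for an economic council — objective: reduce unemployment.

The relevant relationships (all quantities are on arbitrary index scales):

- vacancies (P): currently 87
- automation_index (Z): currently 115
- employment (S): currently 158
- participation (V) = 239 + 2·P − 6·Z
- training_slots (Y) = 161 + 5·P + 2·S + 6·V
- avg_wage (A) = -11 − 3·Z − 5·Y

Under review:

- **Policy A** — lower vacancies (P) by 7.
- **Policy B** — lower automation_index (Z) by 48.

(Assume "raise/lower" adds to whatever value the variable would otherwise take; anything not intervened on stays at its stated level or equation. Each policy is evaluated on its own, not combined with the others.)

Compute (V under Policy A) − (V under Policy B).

-302

Policy A (P − 7):
  P = 87 − 7 = 80
  Z = 115
  V = 239 + 2·80 − 6·115 = -291
Policy B (Z − 48):
  P = 87
  Z = 115 − 48 = 67
  V = 239 + 2·87 − 6·67 = 11
V: -291 − 11 = -302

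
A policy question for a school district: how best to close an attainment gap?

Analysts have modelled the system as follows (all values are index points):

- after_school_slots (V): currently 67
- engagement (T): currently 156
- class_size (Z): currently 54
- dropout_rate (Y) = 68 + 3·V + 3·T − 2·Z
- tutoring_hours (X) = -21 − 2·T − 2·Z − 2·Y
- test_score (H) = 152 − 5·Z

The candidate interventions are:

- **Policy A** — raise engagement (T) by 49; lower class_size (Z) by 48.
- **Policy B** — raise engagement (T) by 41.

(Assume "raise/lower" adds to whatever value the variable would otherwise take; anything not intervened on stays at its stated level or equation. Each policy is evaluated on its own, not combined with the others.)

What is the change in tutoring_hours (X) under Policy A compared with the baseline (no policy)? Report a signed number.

Baseline:
  V = 67
  T = 156
  Z = 54
  Y = 68 + 3·67 + 3·156 − 2·54 = 629
  X = -21 − 2·156 − 2·54 − 2·629 = -1699
Policy A (T + 49, Z − 48):
  V = 67
  T = 156 + 49 = 205
  Z = 54 − 48 = 6
  Y = 68 + 3·67 + 3·205 − 2·6 = 872
  X = -21 − 2·205 − 2·6 − 2·872 = -2187
Change in X: -2187 − (-1699) = -488

-488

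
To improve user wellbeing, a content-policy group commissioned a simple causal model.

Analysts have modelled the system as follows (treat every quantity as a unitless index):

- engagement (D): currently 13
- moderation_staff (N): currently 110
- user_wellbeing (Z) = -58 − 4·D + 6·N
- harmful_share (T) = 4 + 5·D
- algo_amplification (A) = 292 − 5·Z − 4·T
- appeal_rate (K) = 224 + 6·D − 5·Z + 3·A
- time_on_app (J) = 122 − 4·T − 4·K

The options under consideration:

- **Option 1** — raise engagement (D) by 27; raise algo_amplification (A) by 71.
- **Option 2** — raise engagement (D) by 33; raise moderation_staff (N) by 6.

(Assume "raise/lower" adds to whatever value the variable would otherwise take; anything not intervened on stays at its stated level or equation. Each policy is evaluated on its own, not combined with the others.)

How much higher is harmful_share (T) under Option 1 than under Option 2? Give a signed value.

Option 1 (D + 27, A + 71):
  D = 13 + 27 = 40
  T = 4 + 5·40 = 204
Option 2 (D + 33, N + 6):
  D = 13 + 33 = 46
  T = 4 + 5·46 = 234
T: 204 − 234 = -30

-30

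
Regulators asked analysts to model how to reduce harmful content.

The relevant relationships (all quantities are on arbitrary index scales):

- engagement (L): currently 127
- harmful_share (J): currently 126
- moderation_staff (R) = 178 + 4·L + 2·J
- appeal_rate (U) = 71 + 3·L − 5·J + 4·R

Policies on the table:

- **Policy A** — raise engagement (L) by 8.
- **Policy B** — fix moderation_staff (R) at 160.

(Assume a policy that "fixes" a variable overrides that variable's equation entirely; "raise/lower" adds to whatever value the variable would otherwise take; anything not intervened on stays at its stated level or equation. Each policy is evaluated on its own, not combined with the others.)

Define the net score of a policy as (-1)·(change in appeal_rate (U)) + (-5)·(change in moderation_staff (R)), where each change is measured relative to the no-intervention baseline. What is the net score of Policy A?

Baseline:
  L = 127
  J = 126
  R = 178 + 4·127 + 2·126 = 938
  U = 71 + 3·127 − 5·126 + 4·938 = 3574
Policy A (L + 8):
  L = 127 + 8 = 135
  J = 126
  R = 178 + 4·135 + 2·126 = 970
  U = 71 + 3·135 − 5·126 + 4·970 = 3726
ΔU = 3726 − 3574 = 152; ΔR = 970 − 938 = 32
Score = (-1)·152 + (-5)·32 = -312

-312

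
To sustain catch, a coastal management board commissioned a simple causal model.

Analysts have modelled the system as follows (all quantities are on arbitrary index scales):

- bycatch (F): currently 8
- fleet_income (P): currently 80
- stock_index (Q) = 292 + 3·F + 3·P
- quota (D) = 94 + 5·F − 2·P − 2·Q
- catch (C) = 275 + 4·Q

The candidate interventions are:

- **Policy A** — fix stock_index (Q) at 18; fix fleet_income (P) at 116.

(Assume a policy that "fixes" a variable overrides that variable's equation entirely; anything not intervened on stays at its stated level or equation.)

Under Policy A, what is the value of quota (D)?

-134

Policy A (Q := 18, P := 116):
  F = 8
  P = 116
  Q = 18
  D = 94 + 5·8 − 2·116 − 2·18 = -134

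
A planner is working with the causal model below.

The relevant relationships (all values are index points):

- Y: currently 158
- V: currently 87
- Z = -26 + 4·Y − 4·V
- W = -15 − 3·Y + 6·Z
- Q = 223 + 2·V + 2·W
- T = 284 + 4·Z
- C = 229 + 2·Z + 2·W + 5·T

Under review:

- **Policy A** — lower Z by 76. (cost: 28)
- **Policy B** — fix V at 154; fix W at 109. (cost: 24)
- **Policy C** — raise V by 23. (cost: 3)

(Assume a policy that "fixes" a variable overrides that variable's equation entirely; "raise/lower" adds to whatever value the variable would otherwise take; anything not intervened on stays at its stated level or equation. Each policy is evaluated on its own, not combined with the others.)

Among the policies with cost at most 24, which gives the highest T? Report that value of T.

948

Policy B (V := 154, W := 109):
  Y = 158
  V = 154
  Z = -26 + 4·158 − 4·154 = -10
  T = 284 + 4·(-10) = 244
Policy C (V + 23):
  Y = 158
  V = 87 + 23 = 110
  Z = -26 + 4·158 − 4·110 = 166
  T = 284 + 4·166 = 948
Comparing — Policy B: T=244, Policy C: T=948. Highest is 948 (Policy C).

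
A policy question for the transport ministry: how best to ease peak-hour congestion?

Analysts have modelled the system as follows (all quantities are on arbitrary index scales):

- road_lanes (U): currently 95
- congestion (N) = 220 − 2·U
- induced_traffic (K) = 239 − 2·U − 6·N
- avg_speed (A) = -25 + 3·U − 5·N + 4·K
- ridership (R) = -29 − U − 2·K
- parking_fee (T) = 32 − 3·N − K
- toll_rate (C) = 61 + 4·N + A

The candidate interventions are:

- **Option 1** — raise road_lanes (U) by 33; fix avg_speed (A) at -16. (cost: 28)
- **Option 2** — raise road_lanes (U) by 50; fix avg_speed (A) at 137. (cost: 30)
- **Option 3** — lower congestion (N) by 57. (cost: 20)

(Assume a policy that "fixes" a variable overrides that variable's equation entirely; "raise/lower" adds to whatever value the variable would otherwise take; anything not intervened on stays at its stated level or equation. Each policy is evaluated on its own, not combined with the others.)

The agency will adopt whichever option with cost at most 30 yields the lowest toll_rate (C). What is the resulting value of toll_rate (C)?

Option 1 (U + 33, A := -16):
  U = 95 + 33 = 128
  N = 220 − 2·128 = -36
  K = 239 − 2·128 − 6·(-36) = 199
  A = -16
  C = 61 + 4·(-36) + (-16) = -99
Option 2 (U + 50, A := 137):
  U = 95 + 50 = 145
  N = 220 − 2·145 = -70
  K = 239 − 2·145 − 6·(-70) = 369
  A = 137
  C = 61 + 4·(-70) + 137 = -82
Option 3 (N − 57):
  U = 95
  N = 220 − 2·95 (−57 from intervention) = -27
  K = 239 − 2·95 − 6·(-27) = 211
  A = -25 + 3·95 − 5·(-27) + 4·211 = 1239
  C = 61 + 4·(-27) + 1239 = 1192
Comparing — Option 1: C=-99, Option 2: C=-82, Option 3: C=1192. Lowest is -99 (Option 1).

-99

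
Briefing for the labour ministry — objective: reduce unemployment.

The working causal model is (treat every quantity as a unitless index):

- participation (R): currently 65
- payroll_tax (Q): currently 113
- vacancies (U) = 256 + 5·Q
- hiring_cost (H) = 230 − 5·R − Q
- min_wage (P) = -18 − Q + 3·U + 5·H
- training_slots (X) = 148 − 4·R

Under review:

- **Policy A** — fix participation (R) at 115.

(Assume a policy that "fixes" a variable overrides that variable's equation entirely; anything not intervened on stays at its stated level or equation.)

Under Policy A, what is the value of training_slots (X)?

Policy A (R := 115):
  R = 115
  X = 148 − 4·115 = -312

-312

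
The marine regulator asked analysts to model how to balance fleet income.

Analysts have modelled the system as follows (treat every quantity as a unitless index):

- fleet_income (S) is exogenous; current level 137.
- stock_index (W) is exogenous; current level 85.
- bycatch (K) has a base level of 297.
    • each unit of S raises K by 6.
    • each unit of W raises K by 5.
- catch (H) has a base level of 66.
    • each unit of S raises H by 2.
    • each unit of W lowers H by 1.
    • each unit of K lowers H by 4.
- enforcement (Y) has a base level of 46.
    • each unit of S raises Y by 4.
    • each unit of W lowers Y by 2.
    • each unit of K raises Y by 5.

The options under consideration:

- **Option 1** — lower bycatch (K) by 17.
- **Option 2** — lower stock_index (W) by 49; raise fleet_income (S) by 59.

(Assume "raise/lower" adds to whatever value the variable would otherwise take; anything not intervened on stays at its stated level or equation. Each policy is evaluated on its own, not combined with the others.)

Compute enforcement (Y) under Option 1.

Option 1 (K − 17):
  S = 137
  W = 85
  K = 297 + 6·137 + 5·85 (−17 from intervention) = 1527
  Y = 46 + 4·137 − 2·85 + 5·1527 = 8059

8059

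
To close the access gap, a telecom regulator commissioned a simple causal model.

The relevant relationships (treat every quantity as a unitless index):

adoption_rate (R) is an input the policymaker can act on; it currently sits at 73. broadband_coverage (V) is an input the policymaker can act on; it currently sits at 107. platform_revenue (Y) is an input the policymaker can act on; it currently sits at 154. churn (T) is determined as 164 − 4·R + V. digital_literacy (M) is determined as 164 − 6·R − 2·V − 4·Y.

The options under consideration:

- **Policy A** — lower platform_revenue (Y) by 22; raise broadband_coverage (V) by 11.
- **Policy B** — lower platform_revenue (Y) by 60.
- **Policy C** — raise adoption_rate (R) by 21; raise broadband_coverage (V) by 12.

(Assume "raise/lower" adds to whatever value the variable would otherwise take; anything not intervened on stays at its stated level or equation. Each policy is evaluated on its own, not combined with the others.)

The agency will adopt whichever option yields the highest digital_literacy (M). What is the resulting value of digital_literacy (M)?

-864

Policy A (Y − 22, V + 11):
  R = 73
  V = 107 + 11 = 118
  Y = 154 − 22 = 132
  M = 164 − 6·73 − 2·118 − 4·132 = -1038
Policy B (Y − 60):
  R = 73
  V = 107
  Y = 154 − 60 = 94
  M = 164 − 6·73 − 2·107 − 4·94 = -864
Policy C (R + 21, V + 12):
  R = 73 + 21 = 94
  V = 107 + 12 = 119
  Y = 154
  M = 164 − 6·94 − 2·119 − 4·154 = -1254
Comparing — Policy A: M=-1038, Policy B: M=-864, Policy C: M=-1254. Highest is -864 (Policy B).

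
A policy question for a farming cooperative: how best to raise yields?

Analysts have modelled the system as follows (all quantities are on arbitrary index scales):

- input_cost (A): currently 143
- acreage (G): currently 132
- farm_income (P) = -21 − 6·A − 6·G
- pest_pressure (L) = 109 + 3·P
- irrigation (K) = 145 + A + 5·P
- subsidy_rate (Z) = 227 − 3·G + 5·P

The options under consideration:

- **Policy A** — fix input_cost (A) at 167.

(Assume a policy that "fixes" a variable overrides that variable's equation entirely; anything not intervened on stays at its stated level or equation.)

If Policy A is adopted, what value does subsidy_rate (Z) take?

-9244

Policy A (A := 167):
  A = 167
  G = 132
  P = -21 − 6·167 − 6·132 = -1815
  Z = 227 − 3·132 + 5·(-1815) = -9244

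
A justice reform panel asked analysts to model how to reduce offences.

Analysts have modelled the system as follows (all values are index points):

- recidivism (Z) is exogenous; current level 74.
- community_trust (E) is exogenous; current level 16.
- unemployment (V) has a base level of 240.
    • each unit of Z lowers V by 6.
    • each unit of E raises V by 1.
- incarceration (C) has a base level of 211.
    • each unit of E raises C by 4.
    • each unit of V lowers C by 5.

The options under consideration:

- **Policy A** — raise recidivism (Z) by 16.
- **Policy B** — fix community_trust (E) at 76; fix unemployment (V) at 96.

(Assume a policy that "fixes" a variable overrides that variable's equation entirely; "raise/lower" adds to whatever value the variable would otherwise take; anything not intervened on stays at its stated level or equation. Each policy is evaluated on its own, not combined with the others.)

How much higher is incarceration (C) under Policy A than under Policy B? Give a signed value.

Policy A (Z + 16):
  Z = 74 + 16 = 90
  E = 16
  V = 240 − 6·90 + 16 = -284
  C = 211 + 4·16 − 5·(-284) = 1695
Policy B (E := 76, V := 96):
  Z = 74
  E = 76
  V = 96
  C = 211 + 4·76 − 5·96 = 35
C: 1695 − 35 = 1660

1660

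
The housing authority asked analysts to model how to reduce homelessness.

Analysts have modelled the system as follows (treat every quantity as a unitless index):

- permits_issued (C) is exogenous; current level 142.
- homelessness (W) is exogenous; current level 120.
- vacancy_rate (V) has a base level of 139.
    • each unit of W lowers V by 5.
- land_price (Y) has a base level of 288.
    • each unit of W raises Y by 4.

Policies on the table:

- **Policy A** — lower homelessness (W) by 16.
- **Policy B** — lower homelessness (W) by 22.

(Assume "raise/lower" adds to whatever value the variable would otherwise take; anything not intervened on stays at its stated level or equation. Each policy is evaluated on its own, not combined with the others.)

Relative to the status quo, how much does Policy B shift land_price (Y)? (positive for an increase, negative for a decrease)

Baseline:
  W = 120
  Y = 288 + 4·120 = 768
Policy B (W − 22):
  W = 120 − 22 = 98
  Y = 288 + 4·98 = 680
Change in Y: 680 − 768 = -88

-88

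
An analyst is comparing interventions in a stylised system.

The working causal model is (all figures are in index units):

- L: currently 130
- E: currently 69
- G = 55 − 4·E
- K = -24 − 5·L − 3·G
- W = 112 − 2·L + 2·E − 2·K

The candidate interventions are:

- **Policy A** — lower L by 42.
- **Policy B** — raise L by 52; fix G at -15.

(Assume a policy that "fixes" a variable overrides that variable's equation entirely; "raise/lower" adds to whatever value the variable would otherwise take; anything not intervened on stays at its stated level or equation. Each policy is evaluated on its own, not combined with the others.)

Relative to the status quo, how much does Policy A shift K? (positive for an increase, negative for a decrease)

210

Baseline:
  L = 130
  E = 69
  G = 55 − 4·69 = -221
  K = -24 − 5·130 − 3·(-221) = -11
Policy A (L − 42):
  L = 130 − 42 = 88
  E = 69
  G = 55 − 4·69 = -221
  K = -24 − 5·88 − 3·(-221) = 199
Change in K: 199 − (-11) = 210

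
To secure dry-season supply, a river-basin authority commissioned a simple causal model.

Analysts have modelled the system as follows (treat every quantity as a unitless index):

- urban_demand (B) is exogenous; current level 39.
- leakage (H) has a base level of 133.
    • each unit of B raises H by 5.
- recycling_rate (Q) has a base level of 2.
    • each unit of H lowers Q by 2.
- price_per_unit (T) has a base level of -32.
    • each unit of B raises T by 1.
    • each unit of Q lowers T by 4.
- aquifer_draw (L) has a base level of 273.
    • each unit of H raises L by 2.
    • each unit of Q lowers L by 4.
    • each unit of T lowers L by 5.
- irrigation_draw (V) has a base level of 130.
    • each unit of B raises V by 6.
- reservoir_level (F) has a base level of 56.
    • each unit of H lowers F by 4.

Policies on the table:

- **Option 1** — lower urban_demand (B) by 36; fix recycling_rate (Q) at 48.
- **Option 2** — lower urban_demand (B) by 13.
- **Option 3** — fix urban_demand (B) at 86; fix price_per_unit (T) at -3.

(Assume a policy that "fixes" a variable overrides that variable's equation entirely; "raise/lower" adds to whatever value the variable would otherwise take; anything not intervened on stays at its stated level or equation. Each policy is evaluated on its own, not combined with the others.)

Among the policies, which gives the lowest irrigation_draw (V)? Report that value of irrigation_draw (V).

Option 1 (B − 36, Q := 48):
  B = 39 − 36 = 3
  V = 130 + 6·3 = 148
Option 2 (B − 13):
  B = 39 − 13 = 26
  V = 130 + 6·26 = 286
Option 3 (B := 86, T := -3):
  B = 86
  V = 130 + 6·86 = 646
Comparing — Option 1: V=148, Option 2: V=286, Option 3: V=646. Lowest is 148 (Option 1).

148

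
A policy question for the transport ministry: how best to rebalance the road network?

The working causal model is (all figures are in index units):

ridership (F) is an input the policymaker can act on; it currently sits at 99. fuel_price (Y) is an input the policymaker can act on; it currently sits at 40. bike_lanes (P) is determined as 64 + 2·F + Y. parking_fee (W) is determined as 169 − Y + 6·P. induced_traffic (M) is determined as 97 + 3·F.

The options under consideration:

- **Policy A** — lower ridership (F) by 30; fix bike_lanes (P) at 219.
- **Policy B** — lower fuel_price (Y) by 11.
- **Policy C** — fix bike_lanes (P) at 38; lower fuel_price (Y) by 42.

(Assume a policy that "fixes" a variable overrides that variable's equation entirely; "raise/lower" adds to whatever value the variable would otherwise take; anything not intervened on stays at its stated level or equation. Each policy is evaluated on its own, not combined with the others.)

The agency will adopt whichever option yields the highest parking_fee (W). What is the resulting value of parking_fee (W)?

1886

Policy A (F − 30, P := 219):
  F = 99 − 30 = 69
  Y = 40
  P = 219
  W = 169 − 40 + 6·219 = 1443
Policy B (Y − 11):
  F = 99
  Y = 40 − 11 = 29
  P = 64 + 2·99 + 29 = 291
  W = 169 − 29 + 6·291 = 1886
Policy C (P := 38, Y − 42):
  F = 99
  Y = 40 − 42 = -2
  P = 38
  W = 169 − (-2) + 6·38 = 399
Comparing — Policy A: W=1443, Policy B: W=1886, Policy C: W=399. Highest is 1886 (Policy B).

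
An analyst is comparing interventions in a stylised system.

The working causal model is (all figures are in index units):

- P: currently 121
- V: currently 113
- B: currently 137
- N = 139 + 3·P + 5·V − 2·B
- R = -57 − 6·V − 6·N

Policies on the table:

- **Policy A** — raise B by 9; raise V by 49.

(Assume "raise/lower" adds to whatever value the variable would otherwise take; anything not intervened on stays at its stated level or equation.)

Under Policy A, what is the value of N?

1020

Policy A (B + 9, V + 49):
  P = 121
  V = 113 + 49 = 162
  B = 137 + 9 = 146
  N = 139 + 3·121 + 5·162 − 2·146 = 1020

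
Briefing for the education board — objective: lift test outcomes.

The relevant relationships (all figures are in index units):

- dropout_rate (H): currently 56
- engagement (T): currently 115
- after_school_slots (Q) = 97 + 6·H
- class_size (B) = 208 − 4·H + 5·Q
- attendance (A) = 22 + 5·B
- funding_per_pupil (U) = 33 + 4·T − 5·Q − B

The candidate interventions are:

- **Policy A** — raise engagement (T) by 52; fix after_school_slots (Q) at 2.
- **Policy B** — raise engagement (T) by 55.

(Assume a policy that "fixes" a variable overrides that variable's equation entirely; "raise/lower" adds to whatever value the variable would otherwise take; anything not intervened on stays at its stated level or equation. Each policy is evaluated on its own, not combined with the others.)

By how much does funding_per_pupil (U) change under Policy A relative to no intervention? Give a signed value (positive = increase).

Baseline:
  H = 56
  T = 115
  Q = 97 + 6·56 = 433
  B = 208 − 4·56 + 5·433 = 2149
  U = 33 + 4·115 − 5·433 − 2149 = -3821
Policy A (T + 52, Q := 2):
  H = 56
  T = 115 + 52 = 167
  Q = 2
  B = 208 − 4·56 + 5·2 = -6
  U = 33 + 4·167 − 5·2 − (-6) = 697
Change in U: 697 − (-3821) = 4518

4518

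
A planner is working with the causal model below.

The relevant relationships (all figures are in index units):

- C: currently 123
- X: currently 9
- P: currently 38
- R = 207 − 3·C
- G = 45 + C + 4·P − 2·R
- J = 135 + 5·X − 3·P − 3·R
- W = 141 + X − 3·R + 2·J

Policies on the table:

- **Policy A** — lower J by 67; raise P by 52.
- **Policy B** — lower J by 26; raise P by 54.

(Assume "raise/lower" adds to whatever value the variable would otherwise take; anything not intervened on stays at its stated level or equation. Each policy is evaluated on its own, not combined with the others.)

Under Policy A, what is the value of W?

Policy A (J − 67, P + 52):
  C = 123
  X = 9
  P = 38 + 52 = 90
  R = 207 − 3·123 = -162
  J = 135 + 5·9 − 3·90 − 3·(-162) (−67 from intervention) = 329
  W = 141 + 9 − 3·(-162) + 2·329 = 1294

1294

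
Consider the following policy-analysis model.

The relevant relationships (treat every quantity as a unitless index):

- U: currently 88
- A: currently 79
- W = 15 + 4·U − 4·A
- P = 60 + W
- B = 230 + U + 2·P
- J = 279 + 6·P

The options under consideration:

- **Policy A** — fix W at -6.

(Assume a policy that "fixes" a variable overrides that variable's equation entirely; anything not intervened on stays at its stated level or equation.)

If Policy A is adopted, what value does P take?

54

Policy A (W := -6):
  U = 88
  A = 79
  W = -6
  P = 60 + (-6) = 54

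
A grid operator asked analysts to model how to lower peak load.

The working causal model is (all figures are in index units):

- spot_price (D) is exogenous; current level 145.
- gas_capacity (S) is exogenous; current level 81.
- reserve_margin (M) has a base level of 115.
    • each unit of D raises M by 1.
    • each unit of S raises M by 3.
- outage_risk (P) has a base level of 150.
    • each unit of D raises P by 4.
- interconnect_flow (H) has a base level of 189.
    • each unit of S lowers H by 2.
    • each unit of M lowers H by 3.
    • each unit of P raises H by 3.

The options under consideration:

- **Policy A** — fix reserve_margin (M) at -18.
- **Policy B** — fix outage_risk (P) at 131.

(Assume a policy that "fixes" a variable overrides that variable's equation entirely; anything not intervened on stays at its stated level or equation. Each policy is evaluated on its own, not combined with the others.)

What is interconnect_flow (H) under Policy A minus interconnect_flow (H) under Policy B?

3360

Policy A (M := -18):
  D = 145
  S = 81
  M = -18
  P = 150 + 4·145 = 730
  H = 189 − 2·81 − 3·(-18) + 3·730 = 2271
Policy B (P := 131):
  D = 145
  S = 81
  M = 115 + 145 + 3·81 = 503
  P = 131
  H = 189 − 2·81 − 3·503 + 3·131 = -1089
H: 2271 − (-1089) = 3360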